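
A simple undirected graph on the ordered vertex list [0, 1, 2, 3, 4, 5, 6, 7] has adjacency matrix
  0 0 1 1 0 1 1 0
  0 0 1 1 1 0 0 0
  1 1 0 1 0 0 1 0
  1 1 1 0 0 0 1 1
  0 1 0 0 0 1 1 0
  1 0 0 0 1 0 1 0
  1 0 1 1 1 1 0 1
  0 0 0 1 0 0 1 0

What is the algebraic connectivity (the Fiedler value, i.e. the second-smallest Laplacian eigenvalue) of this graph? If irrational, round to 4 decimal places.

Each diagonal entry of L is the vertex degree and each off-diagonal entry is -1 where an edge is present, 0 otherwise; in the order [0, 1, 2, 3, 4, 5, 6, 7] the diagonal is [4, 3, 4, 5, 3, 3, 6, 2]. The sorted Laplacian eigenvalues are [0, 1.7419, 2.3444, 2.7440, 4.5868, 5.3169, 6.0682, 7.1978]; the algebraic connectivity is the second entry, 1.7419. The eigenvalues sum to 30, which equals trace(L) = 2|E|.

1.7419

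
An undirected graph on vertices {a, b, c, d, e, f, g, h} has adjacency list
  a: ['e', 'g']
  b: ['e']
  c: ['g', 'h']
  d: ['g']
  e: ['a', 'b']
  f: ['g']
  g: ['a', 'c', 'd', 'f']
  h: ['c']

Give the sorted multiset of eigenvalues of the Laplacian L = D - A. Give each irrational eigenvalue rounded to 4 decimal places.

Each diagonal entry of L is the vertex degree and each off-diagonal entry is -1 where an edge is present, 0 otherwise; in the order [a, b, c, d, e, f, g, h] the diagonal is [2, 1, 2, 1, 2, 1, 4, 1]. Diagonalising L (or applying a numerical eigensolver to the 8x8 matrix) gives the spectrum above. The single zero eigenvalue shows the graph is connected.

[0, 0.2538, 0.5472, 1, 1.4689, 2.4066, 3.1504, 5.1732]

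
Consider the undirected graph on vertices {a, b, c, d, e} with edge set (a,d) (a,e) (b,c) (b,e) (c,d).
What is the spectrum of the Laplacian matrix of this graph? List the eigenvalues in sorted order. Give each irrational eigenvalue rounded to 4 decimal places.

[0, 1.3820, 1.3820, 3.6180, 3.6180]

With the vertex order [a, b, c, d, e], the degrees are [2, 2, 2, 2, 2], giving D = diag(2, 2, 2, 2, 2) and L = D - A. Diagonalising L (or applying a numerical eigensolver to the 5x5 matrix) gives the spectrum above. The largest eigenvalue, 3.6180, is at most the vertex count 5. There is one zero in the spectrum, matching the 1 component.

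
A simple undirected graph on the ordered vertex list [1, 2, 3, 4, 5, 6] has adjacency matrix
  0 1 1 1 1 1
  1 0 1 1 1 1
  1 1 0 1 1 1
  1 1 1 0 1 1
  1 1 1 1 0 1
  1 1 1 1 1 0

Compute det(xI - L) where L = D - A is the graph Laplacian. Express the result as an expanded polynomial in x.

x^6 - 30x^5 + 360x^4 - 2160x^3 + 6480x^2 - 7776x

Each diagonal entry of L is the vertex degree and each off-diagonal entry is -1 where an edge is present, 0 otherwise; in the order [1, 2, 3, 4, 5, 6] the diagonal is [5, 5, 5, 5, 5, 5]. L has integer entries, so p(x) = det(xI - L) has integer coefficients. Expanding the determinant yields x^6 - 30x^5 + 360x^4 - 2160x^3 + 6480x^2 - 7776x. Since p(0) = det(-L) = 0, x divides p(x). There is one zero in the spectrum, matching the 1 component.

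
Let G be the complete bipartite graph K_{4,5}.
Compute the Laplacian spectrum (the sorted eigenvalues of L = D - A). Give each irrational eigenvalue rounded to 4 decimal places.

The graph has 9 vertices and degree multiset [5, 5, 5, 5, 4, 4, 4, 4, 4]; D is the diagonal matrix of degrees and L = D - A. L is symmetric positive semidefinite, so every eigenvalue is real and nonnegative. There is one zero in the spectrum, matching the 1 component. The largest eigenvalue, 9, is at most the vertex count 9.

[0, 4, 4, 4, 4, 5, 5, 5, 9]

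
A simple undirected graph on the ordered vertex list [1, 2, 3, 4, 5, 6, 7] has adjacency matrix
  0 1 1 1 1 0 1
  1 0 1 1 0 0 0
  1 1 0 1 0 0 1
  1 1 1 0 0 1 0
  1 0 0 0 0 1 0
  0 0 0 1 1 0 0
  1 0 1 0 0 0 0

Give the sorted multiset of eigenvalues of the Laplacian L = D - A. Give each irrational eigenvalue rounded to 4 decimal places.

[0, 1.1227, 2.1333, 2.7298, 4.5943, 5.2506, 6.1693]

Each diagonal entry of L is the vertex degree and each off-diagonal entry is -1 where an edge is present, 0 otherwise; in the order [1, 2, 3, 4, 5, 6, 7] the diagonal is [5, 3, 4, 4, 2, 2, 2]. Diagonalising L (or applying a numerical eigensolver to the 7x7 matrix) gives the spectrum above. The single zero eigenvalue shows the graph is connected. There is one zero in the spectrum, matching the 1 component.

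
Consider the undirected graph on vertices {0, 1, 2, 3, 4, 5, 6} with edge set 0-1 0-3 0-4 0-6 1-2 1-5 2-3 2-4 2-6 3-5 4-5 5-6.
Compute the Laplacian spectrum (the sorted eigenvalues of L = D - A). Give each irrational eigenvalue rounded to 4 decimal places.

[0, 3, 3, 3, 4, 4, 7]

With the vertex order [0, 1, 2, 3, 4, 5, 6], the degrees are [4, 3, 4, 3, 3, 4, 3], giving D = diag(4, 3, 4, 3, 3, 4, 3) and L = D - A. Since every row of L sums to 0, the all-ones vector is in the kernel and 0 is an eigenvalue. The largest eigenvalue, 7, is at most the vertex count 7.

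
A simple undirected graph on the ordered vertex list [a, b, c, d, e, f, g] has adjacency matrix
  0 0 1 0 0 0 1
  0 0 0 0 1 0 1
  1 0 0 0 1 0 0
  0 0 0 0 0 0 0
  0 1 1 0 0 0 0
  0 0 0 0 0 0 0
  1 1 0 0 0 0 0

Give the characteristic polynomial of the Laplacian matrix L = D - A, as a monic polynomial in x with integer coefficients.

x^7 - 10x^6 + 35x^5 - 50x^4 + 25x^3

With the vertex order [a, b, c, d, e, f, g], the degrees are [2, 2, 2, 0, 2, 0, 2], giving D = diag(2, 2, 2, 0, 2, 0, 2) and L = D - A. L has integer entries, so p(x) = det(xI - L) has integer coefficients. Expanding the determinant yields x^7 - 10x^6 + 35x^5 - 50x^4 + 25x^3. The coefficient of x^6 equals -trace(L) = -10, matching the sum of degrees. The largest eigenvalue, 3.6180, is at most the vertex count 7. The eigenvalues sum to 10, which equals trace(L) = 2|E|.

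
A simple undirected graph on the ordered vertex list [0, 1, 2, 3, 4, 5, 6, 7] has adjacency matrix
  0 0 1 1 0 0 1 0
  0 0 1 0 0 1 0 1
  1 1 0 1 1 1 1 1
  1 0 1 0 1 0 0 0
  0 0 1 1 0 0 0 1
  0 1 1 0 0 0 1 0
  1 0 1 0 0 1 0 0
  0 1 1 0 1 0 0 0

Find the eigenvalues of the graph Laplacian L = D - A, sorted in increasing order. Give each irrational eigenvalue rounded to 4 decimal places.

Reading degrees in the order [0, 1, 2, 3, 4, 5, 6, 7] gives [3, 3, 7, 3, 3, 3, 3, 3]; set D = diag(3, 3, 7, 3, 3, 3, 3, 3) and form L = D - A. Since every row of L sums to 0, the all-ones vector is in the kernel and 0 is an eigenvalue. The single zero eigenvalue shows the graph is connected. By the matrix-tree theorem the graph has (1/8) * product of the nonzero eigenvalues = 841 spanning trees. There is one zero in the spectrum, matching the 1 component.

[0, 1.7530, 1.7530, 3.4450, 3.4450, 4.8019, 4.8019, 8]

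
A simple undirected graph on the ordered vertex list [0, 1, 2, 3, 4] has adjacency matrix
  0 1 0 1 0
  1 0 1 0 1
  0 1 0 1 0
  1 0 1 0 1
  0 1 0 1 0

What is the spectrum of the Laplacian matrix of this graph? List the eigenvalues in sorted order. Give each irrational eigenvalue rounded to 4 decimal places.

Reading degrees in the order [0, 1, 2, 3, 4] gives [2, 3, 2, 3, 2]; set D = diag(2, 3, 2, 3, 2) and form L = D - A. Diagonalising L (or applying a numerical eigensolver to the 5x5 matrix) gives the spectrum above. There is one zero in the spectrum, matching the 1 component.

[0, 2, 2, 3, 5]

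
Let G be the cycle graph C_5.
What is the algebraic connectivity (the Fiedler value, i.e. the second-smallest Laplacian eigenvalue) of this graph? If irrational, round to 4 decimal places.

1.3820

The graph has 5 vertices and degree multiset [2, 2, 2, 2, 2]; D is the diagonal matrix of degrees and L = D - A. The smallest Laplacian eigenvalue is always 0. The next one, lambda_2 = 1.3820, measures how hard the graph is to disconnect: larger values mean better connectivity. The largest eigenvalue, 3.6180, is at most the vertex count 5.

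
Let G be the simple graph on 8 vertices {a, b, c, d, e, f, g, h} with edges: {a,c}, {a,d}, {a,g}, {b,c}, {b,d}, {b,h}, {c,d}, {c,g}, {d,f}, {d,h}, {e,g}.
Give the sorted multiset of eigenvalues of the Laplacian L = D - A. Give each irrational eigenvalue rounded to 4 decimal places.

Reading degrees in the order [a, b, c, d, e, f, g, h] gives [3, 3, 4, 5, 1, 1, 3, 2]; set D = diag(3, 3, 4, 5, 1, 1, 3, 2) and form L = D - A. Since every row of L sums to 0, the all-ones vector is in the kernel and 0 is an eigenvalue. The single zero eigenvalue shows the graph is connected. The largest eigenvalue, 6.1737, is at most the vertex count 8. There is one zero in the spectrum, matching the 1 component.

[0, 0.5642, 1.0622, 1.7426, 3.3234, 4, 5.1340, 6.1737]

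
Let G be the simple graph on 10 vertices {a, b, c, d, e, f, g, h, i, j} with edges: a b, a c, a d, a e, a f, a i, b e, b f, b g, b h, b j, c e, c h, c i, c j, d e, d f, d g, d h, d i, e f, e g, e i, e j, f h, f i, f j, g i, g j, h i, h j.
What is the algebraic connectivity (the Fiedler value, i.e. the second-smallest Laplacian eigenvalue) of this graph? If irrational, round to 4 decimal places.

Each diagonal entry of L is the vertex degree and each off-diagonal entry is -1 where an edge is present, 0 otherwise; in the order [a, b, c, d, e, f, g, h, i, j] the diagonal is [6, 6, 5, 6, 8, 7, 5, 6, 7, 6]. The smallest Laplacian eigenvalue is always 0. The next one, lambda_2 = 4.4164, measures how hard the graph is to disconnect: larger values mean better connectivity. The largest eigenvalue, 9.4948, is at most the vertex count 10.

4.4164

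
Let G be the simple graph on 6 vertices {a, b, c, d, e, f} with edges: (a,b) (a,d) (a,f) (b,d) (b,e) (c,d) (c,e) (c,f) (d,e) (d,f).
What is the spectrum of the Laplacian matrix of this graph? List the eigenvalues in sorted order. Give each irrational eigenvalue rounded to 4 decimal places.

Each diagonal entry of L is the vertex degree and each off-diagonal entry is -1 where an edge is present, 0 otherwise; in the order [a, b, c, d, e, f] the diagonal is [3, 3, 3, 5, 3, 3]. The multiplicity of 0 as a Laplacian eigenvalue equals the number of connected components. The single zero eigenvalue shows the graph is connected.

[0, 2.3820, 2.3820, 4.6180, 4.6180, 6]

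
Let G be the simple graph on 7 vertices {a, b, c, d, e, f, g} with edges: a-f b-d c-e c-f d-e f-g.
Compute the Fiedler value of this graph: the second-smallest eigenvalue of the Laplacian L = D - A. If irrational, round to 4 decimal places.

Reading degrees in the order [a, b, c, d, e, f, g] gives [1, 1, 2, 2, 2, 3, 1]; set D = diag(1, 1, 2, 2, 2, 3, 1) and form L = D - A. The smallest Laplacian eigenvalue is always 0. The next one, lambda_2 = 0.2254, measures how hard the graph is to disconnect: larger values mean better connectivity. By the matrix-tree theorem the graph has (1/7) * product of the nonzero eigenvalues = 1 spanning tree. There is one zero in the spectrum, matching the 1 component.

0.2254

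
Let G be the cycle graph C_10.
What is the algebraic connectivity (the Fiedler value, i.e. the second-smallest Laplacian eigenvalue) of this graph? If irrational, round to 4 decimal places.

The graph has 10 vertices and degree multiset [2, 2, 2, 2, 2, 2, 2, 2, 2, 2]; D is the diagonal matrix of degrees and L = D - A. The sorted Laplacian eigenvalues are [0, 0.3820, 0.3820, 1.3820, 1.3820, 2.6180, 2.6180, 3.6180, 3.6180, 4]; the algebraic connectivity is the second entry, 0.3820. The eigenvalues sum to 20, which equals trace(L) = 2|E|.

0.3820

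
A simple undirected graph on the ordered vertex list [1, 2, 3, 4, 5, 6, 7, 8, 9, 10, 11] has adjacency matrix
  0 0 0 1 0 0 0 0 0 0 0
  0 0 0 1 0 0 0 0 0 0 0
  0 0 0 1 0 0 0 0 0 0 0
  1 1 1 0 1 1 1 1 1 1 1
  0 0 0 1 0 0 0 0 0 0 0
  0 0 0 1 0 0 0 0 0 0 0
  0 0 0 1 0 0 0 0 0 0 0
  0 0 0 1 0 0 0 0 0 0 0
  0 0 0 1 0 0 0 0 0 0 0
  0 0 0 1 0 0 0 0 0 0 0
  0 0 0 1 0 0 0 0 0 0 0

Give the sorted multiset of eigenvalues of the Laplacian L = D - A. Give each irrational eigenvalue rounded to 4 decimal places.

Reading degrees in the order [1, 2, 3, 4, 5, 6, 7, 8, 9, 10, 11] gives [1, 1, 1, 10, 1, 1, 1, 1, 1, 1, 1]; set D = diag(1, 1, 1, 10, 1, 1, 1, 1, 1, 1, 1) and form L = D - A. Since every row of L sums to 0, the all-ones vector is in the kernel and 0 is an eigenvalue. The single zero eigenvalue shows the graph is connected. There is one zero in the spectrum, matching the 1 component.

[0, 1, 1, 1, 1, 1, 1, 1, 1, 1, 11]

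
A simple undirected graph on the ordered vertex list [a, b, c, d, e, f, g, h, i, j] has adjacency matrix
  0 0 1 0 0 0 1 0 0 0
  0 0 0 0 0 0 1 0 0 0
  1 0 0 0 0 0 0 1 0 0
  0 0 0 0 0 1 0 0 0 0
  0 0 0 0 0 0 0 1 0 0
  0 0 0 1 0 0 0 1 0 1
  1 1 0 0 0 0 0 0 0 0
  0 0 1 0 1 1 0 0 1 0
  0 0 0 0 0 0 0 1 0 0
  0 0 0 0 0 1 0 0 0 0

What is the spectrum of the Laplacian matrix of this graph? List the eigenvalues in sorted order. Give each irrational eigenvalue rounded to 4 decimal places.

Each diagonal entry of L is the vertex degree and each off-diagonal entry is -1 where an edge is present, 0 otherwise; in the order [a, b, c, d, e, f, g, h, i, j] the diagonal is [2, 1, 2, 1, 1, 3, 2, 4, 1, 1]. Diagonalising L (or applying a numerical eigensolver to the 10x10 matrix) gives the spectrum above.

[0, 0.1592, 0.4563, 1, 1, 1, 2.2121, 3.2583, 3.5836, 5.3305]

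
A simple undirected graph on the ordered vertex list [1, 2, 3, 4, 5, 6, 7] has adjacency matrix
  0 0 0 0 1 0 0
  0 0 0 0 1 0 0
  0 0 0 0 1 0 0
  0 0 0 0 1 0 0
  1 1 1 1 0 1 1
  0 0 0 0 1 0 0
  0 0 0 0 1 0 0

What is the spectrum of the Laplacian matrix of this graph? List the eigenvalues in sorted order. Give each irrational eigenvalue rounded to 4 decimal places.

With the vertex order [1, 2, 3, 4, 5, 6, 7], the degrees are [1, 1, 1, 1, 6, 1, 1], giving D = diag(1, 1, 1, 1, 6, 1, 1) and L = D - A. L is symmetric positive semidefinite, so every eigenvalue is real and nonnegative. The single zero eigenvalue shows the graph is connected. There is one zero in the spectrum, matching the 1 component.

[0, 1, 1, 1, 1, 1, 7]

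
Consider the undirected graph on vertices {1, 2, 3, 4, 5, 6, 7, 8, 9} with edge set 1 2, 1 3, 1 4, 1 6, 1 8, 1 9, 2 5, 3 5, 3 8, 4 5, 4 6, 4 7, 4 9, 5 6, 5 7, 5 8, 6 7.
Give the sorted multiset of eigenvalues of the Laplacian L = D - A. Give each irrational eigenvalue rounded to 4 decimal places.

[0, 1.6362, 1.9639, 2, 4, 4.3408, 5.8192, 6.2914, 7.9484]

Reading degrees in the order [1, 2, 3, 4, 5, 6, 7, 8, 9] gives [6, 2, 3, 5, 6, 4, 3, 3, 2]; set D = diag(6, 2, 3, 5, 6, 4, 3, 3, 2) and form L = D - A. Diagonalising L (or applying a numerical eigensolver to the 9x9 matrix) gives the spectrum above. The single zero eigenvalue shows the graph is connected. The largest eigenvalue, 7.9484, is at most the vertex count 9.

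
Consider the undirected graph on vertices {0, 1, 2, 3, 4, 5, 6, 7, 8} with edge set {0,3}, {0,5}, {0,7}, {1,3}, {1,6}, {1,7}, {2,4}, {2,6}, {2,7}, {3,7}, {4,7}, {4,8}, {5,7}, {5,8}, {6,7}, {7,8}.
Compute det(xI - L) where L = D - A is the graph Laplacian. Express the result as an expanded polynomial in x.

Each diagonal entry of L is the vertex degree and each off-diagonal entry is -1 where an edge is present, 0 otherwise; in the order [0, 1, 2, 3, 4, 5, 6, 7, 8] the diagonal is [3, 3, 3, 3, 3, 3, 3, 8, 3]. Computing det(xI - L) by cofactor expansion (or equivalently via sum-over-permutations) gives x^9 - 32x^8 + 428x^7 - 3136x^6 + 13786x^5 - 37232x^4 + 60276x^3 - 53424x^2 + 19845x. The coefficient of x^8 equals -trace(L) = -32, matching the sum of degrees. There is one zero in the spectrum, matching the 1 component.

x^9 - 32x^8 + 428x^7 - 3136x^6 + 13786x^5 - 37232x^4 + 60276x^3 - 53424x^2 + 19845x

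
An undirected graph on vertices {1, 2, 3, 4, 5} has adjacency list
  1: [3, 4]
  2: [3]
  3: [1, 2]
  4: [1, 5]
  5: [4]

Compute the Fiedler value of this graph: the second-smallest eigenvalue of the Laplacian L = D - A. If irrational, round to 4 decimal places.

Reading degrees in the order [1, 2, 3, 4, 5] gives [2, 1, 2, 2, 1]; set D = diag(2, 1, 2, 2, 1) and form L = D - A. The sorted Laplacian eigenvalues are [0, 0.3820, 1.3820, 2.6180, 3.6180]; the algebraic connectivity is the second entry, 0.3820. The largest eigenvalue, 3.6180, is at most the vertex count 5.

0.3820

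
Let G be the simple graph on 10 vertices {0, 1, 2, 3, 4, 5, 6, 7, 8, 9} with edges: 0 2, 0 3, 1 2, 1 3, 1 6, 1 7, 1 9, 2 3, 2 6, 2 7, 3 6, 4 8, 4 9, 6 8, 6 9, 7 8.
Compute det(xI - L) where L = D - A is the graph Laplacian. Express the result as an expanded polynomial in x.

x^10 - 32x^9 + 433x^8 - 3224x^7 + 14387x^6 - 39208x^5 + 63333x^4 - 54976x^3 + 19377x^2

With the vertex order [0, 1, 2, 3, 4, 5, 6, 7, 8, 9], the degrees are [2, 5, 5, 4, 2, 0, 5, 3, 3, 3], giving D = diag(2, 5, 5, 4, 2, 0, 5, 3, 3, 3) and L = D - A. Computing det(xI - L) by cofactor expansion (or equivalently via sum-over-permutations) gives x^10 - 32x^9 + 433x^8 - 3224x^7 + 14387x^6 - 39208x^5 + 63333x^4 - 54976x^3 + 19377x^2. The constant term is 0 because L is singular (the all-ones vector lies in its kernel). The largest eigenvalue, 6.6894, is at most the vertex count 10. The eigenvalues sum to 32, which equals trace(L) = 2|E|.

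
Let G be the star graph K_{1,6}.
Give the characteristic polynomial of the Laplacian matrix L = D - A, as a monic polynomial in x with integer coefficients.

x^7 - 12x^6 + 45x^5 - 80x^4 + 75x^3 - 36x^2 + 7x

The graph has 7 vertices and degree multiset [6, 1, 1, 1, 1, 1, 1]; D is the diagonal matrix of degrees and L = D - A. Computing det(xI - L) by cofactor expansion (or equivalently via sum-over-permutations) gives x^7 - 12x^6 + 45x^5 - 80x^4 + 75x^3 - 36x^2 + 7x. Since p(0) = det(-L) = 0, x divides p(x).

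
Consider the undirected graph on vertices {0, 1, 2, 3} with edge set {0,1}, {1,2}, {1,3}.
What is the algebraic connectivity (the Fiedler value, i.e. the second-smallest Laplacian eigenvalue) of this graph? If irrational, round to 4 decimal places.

1

Reading degrees in the order [0, 1, 2, 3] gives [1, 3, 1, 1]; set D = diag(1, 3, 1, 1) and form L = D - A. The smallest Laplacian eigenvalue is always 0. The next one, lambda_2 = 1, measures how hard the graph is to disconnect: larger values mean better connectivity. By the matrix-tree theorem the graph has (1/4) * product of the nonzero eigenvalues = 1 spanning tree.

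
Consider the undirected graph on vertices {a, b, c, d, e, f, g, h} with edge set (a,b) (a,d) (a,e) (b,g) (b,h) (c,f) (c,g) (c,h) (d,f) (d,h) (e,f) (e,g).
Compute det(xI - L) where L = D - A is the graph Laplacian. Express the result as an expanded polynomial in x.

With the vertex order [a, b, c, d, e, f, g, h], the degrees are [3, 3, 3, 3, 3, 3, 3, 3], giving D = diag(3, 3, 3, 3, 3, 3, 3, 3) and L = D - A. The eigenvalues of L are [0, 2, 2, 2, 4, 4, 4, 6]; the characteristic polynomial is the product of (x - lambda_i), which multiplies out to x^8 - 24x^7 + 240x^6 - 1296x^5 + 4080x^4 - 7488x^3 + 7424x^2 - 3072x. The constant term is 0 because L is singular (the all-ones vector lies in its kernel). There is one zero in the spectrum, matching the 1 component.

x^8 - 24x^7 + 240x^6 - 1296x^5 + 4080x^4 - 7488x^3 + 7424x^2 - 3072x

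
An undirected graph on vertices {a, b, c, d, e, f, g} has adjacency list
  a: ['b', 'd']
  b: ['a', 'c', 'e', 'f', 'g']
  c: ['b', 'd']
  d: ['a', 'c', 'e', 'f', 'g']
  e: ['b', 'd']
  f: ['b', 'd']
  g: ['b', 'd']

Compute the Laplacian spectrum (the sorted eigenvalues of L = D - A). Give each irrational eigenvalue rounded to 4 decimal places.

[0, 2, 2, 2, 2, 5, 7]

With the vertex order [a, b, c, d, e, f, g], the degrees are [2, 5, 2, 5, 2, 2, 2], giving D = diag(2, 5, 2, 5, 2, 2, 2) and L = D - A. The multiplicity of 0 as a Laplacian eigenvalue equals the number of connected components. The eigenvalues sum to 20, which equals trace(L) = 2|E|. There is one zero in the spectrum, matching the 1 component.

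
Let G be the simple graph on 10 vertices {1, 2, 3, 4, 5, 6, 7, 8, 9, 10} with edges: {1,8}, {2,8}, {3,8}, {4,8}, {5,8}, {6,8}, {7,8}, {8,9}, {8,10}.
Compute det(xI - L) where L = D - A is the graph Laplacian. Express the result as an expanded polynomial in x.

x^10 - 18x^9 + 108x^8 - 336x^7 + 630x^6 - 756x^5 + 588x^4 - 288x^3 + 81x^2 - 10x

With the vertex order [1, 2, 3, 4, 5, 6, 7, 8, 9, 10], the degrees are [1, 1, 1, 1, 1, 1, 1, 9, 1, 1], giving D = diag(1, 1, 1, 1, 1, 1, 1, 9, 1, 1) and L = D - A. The eigenvalues of L are [0, 1, 1, 1, 1, 1, 1, 1, 1, 10]; the characteristic polynomial is the product of (x - lambda_i), which multiplies out to x^10 - 18x^9 + 108x^8 - 336x^7 + 630x^6 - 756x^5 + 588x^4 - 288x^3 + 81x^2 - 10x. The constant term is 0 because L is singular (the all-ones vector lies in its kernel). By the matrix-tree theorem the graph has (1/10) * product of the nonzero eigenvalues = 1 spanning tree.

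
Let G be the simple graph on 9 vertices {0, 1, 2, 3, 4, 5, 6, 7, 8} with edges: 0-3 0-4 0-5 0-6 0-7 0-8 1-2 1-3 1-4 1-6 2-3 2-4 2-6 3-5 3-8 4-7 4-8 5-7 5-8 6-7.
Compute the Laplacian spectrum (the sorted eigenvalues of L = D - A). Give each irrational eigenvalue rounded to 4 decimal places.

[0, 2.2940, 3.2007, 4.3644, 4.8466, 5, 6, 6.5177, 7.7765]

With the vertex order [0, 1, 2, 3, 4, 5, 6, 7, 8], the degrees are [6, 4, 4, 5, 5, 4, 4, 4, 4], giving D = diag(6, 4, 4, 5, 5, 4, 4, 4, 4) and L = D - A. L is symmetric positive semidefinite, so every eigenvalue is real and nonnegative. The single zero eigenvalue shows the graph is connected. There is one zero in the spectrum, matching the 1 component. The largest eigenvalue, 7.7765, is at most the vertex count 9.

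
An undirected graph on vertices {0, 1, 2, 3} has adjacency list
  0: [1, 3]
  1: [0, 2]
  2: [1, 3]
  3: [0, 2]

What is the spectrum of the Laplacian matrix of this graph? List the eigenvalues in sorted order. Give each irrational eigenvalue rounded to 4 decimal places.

Each diagonal entry of L is the vertex degree and each off-diagonal entry is -1 where an edge is present, 0 otherwise; in the order [0, 1, 2, 3] the diagonal is [2, 2, 2, 2]. L is symmetric positive semidefinite, so every eigenvalue is real and nonnegative. By the matrix-tree theorem the graph has (1/4) * product of the nonzero eigenvalues = 4 spanning trees.

[0, 2, 2, 4]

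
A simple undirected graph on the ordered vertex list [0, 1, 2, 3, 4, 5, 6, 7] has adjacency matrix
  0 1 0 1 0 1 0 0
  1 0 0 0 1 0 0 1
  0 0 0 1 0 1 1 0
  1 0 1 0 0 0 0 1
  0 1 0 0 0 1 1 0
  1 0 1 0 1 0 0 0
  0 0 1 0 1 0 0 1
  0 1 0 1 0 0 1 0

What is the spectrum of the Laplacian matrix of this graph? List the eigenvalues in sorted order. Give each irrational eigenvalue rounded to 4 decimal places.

[0, 2, 2, 2, 4, 4, 4, 6]

Reading degrees in the order [0, 1, 2, 3, 4, 5, 6, 7] gives [3, 3, 3, 3, 3, 3, 3, 3]; set D = diag(3, 3, 3, 3, 3, 3, 3, 3) and form L = D - A. L is symmetric positive semidefinite, so every eigenvalue is real and nonnegative. The single zero eigenvalue shows the graph is connected. There is one zero in the spectrum, matching the 1 component.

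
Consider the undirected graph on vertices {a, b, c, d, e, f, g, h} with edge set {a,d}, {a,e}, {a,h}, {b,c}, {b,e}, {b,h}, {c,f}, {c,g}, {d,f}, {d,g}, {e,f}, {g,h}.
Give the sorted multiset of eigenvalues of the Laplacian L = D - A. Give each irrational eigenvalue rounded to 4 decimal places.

Each diagonal entry of L is the vertex degree and each off-diagonal entry is -1 where an edge is present, 0 otherwise; in the order [a, b, c, d, e, f, g, h] the diagonal is [3, 3, 3, 3, 3, 3, 3, 3]. L is symmetric positive semidefinite, so every eigenvalue is real and nonnegative. The single zero eigenvalue shows the graph is connected. By the matrix-tree theorem the graph has (1/8) * product of the nonzero eigenvalues = 384 spanning trees.

[0, 2, 2, 2, 4, 4, 4, 6]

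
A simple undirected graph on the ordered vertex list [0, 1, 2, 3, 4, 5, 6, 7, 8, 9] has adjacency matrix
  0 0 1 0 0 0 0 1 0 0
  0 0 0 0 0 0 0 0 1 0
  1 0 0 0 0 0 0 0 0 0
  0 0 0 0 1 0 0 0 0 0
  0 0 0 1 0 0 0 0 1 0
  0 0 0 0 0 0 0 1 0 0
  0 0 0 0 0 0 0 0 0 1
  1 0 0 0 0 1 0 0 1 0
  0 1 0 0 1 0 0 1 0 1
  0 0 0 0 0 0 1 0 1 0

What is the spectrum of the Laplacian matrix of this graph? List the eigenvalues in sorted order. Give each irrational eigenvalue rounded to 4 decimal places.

[0, 0.2263, 0.3820, 0.6274, 0.7726, 2, 2.2925, 2.6180, 3.6837, 5.3975]

With the vertex order [0, 1, 2, 3, 4, 5, 6, 7, 8, 9], the degrees are [2, 1, 1, 1, 2, 1, 1, 3, 4, 2], giving D = diag(2, 1, 1, 1, 2, 1, 1, 3, 4, 2) and L = D - A. The multiplicity of 0 as a Laplacian eigenvalue equals the number of connected components. By the matrix-tree theorem the graph has (1/10) * product of the nonzero eigenvalues = 1 spanning tree. The eigenvalues sum to 18, which equals trace(L) = 2|E|.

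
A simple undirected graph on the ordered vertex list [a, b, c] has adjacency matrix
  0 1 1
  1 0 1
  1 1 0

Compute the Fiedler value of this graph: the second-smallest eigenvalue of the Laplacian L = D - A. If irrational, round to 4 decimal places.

3

With the vertex order [a, b, c], the degrees are [2, 2, 2], giving D = diag(2, 2, 2) and L = D - A. The sorted Laplacian eigenvalues are [0, 3, 3]; the algebraic connectivity is the second entry, 3. The largest eigenvalue, 3, is at most the vertex count 3. By the matrix-tree theorem the graph has (1/3) * product of the nonzero eigenvalues = 3 spanning trees.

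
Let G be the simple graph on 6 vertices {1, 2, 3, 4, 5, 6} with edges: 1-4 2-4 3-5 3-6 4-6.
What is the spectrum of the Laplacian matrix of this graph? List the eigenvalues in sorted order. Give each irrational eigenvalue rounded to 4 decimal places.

Each diagonal entry of L is the vertex degree and each off-diagonal entry is -1 where an edge is present, 0 otherwise; in the order [1, 2, 3, 4, 5, 6] the diagonal is [1, 1, 2, 3, 1, 2]. The multiplicity of 0 as a Laplacian eigenvalue equals the number of connected components. The single zero eigenvalue shows the graph is connected. The largest eigenvalue, 4.2143, is at most the vertex count 6.

[0, 0.3249, 1, 1.4608, 3, 4.2143]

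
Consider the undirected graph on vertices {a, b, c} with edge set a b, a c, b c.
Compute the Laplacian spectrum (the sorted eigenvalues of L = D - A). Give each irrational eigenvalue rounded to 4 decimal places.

[0, 3, 3]

With the vertex order [a, b, c], the degrees are [2, 2, 2], giving D = diag(2, 2, 2) and L = D - A. Diagonalising L (or applying a numerical eigensolver to the 3x3 matrix) gives the spectrum above. The single zero eigenvalue shows the graph is connected.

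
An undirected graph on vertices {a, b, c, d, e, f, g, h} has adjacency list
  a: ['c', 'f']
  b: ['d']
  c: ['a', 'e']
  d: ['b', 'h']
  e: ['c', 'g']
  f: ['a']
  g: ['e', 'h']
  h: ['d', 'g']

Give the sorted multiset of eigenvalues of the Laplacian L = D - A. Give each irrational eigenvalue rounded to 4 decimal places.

With the vertex order [a, b, c, d, e, f, g, h], the degrees are [2, 1, 2, 2, 2, 1, 2, 2], giving D = diag(2, 1, 2, 2, 2, 1, 2, 2) and L = D - A. The multiplicity of 0 as a Laplacian eigenvalue equals the number of connected components. There is one zero in the spectrum, matching the 1 component.

[0, 0.1522, 0.5858, 1.2346, 2, 2.7654, 3.4142, 3.8478]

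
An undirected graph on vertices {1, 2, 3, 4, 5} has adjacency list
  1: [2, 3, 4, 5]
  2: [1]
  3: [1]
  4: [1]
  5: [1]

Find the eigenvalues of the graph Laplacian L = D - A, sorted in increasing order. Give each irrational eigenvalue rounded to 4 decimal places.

[0, 1, 1, 1, 5]

With the vertex order [1, 2, 3, 4, 5], the degrees are [4, 1, 1, 1, 1], giving D = diag(4, 1, 1, 1, 1) and L = D - A. Since every row of L sums to 0, the all-ones vector is in the kernel and 0 is an eigenvalue. The single zero eigenvalue shows the graph is connected. The largest eigenvalue, 5, is at most the vertex count 5.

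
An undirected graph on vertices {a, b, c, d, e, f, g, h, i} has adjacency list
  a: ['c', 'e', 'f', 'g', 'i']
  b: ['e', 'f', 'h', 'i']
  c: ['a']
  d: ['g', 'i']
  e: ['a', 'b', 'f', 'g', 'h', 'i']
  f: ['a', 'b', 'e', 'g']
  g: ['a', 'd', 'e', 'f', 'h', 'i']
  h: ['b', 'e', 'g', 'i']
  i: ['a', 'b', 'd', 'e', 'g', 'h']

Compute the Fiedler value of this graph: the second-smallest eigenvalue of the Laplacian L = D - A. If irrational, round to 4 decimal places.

0.8797

With the vertex order [a, b, c, d, e, f, g, h, i], the degrees are [5, 4, 1, 2, 6, 4, 6, 4, 6], giving D = diag(5, 4, 1, 2, 6, 4, 6, 4, 6) and L = D - A. The smallest Laplacian eigenvalue is always 0. The next one, lambda_2 = 0.8797, measures how hard the graph is to disconnect: larger values mean better connectivity. By the matrix-tree theorem the graph has (1/9) * product of the nonzero eigenvalues = 6192 spanning trees.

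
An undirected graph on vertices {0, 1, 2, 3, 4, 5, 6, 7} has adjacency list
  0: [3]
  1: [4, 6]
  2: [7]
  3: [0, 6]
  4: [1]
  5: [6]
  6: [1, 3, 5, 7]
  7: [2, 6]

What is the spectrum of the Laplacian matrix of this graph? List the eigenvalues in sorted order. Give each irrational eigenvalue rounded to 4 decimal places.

Reading degrees in the order [0, 1, 2, 3, 4, 5, 6, 7] gives [1, 2, 1, 2, 1, 1, 4, 2]; set D = diag(1, 2, 1, 2, 1, 1, 4, 2) and form L = D - A. Since every row of L sums to 0, the all-ones vector is in the kernel and 0 is an eigenvalue.

[0, 0.3820, 0.3820, 0.7639, 2, 2.6180, 2.6180, 5.2361]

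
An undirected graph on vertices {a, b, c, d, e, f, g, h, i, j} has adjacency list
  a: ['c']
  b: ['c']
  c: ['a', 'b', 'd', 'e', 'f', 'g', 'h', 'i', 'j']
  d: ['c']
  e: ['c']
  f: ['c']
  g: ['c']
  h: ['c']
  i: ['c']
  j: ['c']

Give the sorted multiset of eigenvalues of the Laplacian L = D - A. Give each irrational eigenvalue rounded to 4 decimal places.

[0, 1, 1, 1, 1, 1, 1, 1, 1, 10]

Each diagonal entry of L is the vertex degree and each off-diagonal entry is -1 where an edge is present, 0 otherwise; in the order [a, b, c, d, e, f, g, h, i, j] the diagonal is [1, 1, 9, 1, 1, 1, 1, 1, 1, 1]. The multiplicity of 0 as a Laplacian eigenvalue equals the number of connected components. By the matrix-tree theorem the graph has (1/10) * product of the nonzero eigenvalues = 1 spanning tree.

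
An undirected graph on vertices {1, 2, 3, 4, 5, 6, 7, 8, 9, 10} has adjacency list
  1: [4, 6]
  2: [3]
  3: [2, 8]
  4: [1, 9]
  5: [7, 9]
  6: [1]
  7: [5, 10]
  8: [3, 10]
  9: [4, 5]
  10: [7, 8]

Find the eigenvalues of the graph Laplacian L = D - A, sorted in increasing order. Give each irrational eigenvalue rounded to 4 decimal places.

[0, 0.0979, 0.3820, 0.8244, 1.3820, 2, 2.6180, 3.1756, 3.6180, 3.9021]

Reading degrees in the order [1, 2, 3, 4, 5, 6, 7, 8, 9, 10] gives [2, 1, 2, 2, 2, 1, 2, 2, 2, 2]; set D = diag(2, 1, 2, 2, 2, 1, 2, 2, 2, 2) and form L = D - A. Diagonalising L (or applying a numerical eigensolver to the 10x10 matrix) gives the spectrum above. The single zero eigenvalue shows the graph is connected.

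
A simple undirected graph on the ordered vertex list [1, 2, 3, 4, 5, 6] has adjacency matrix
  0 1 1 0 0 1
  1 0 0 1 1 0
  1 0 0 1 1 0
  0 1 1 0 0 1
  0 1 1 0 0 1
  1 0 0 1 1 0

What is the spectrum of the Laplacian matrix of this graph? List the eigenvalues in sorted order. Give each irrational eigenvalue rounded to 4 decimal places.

Reading degrees in the order [1, 2, 3, 4, 5, 6] gives [3, 3, 3, 3, 3, 3]; set D = diag(3, 3, 3, 3, 3, 3) and form L = D - A. The multiplicity of 0 as a Laplacian eigenvalue equals the number of connected components. The single zero eigenvalue shows the graph is connected. There is one zero in the spectrum, matching the 1 component.

[0, 3, 3, 3, 3, 6]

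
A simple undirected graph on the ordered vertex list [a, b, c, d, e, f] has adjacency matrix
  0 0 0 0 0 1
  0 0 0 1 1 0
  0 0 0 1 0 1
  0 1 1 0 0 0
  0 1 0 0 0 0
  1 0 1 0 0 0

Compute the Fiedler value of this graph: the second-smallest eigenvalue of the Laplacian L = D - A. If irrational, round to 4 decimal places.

0.2679

Reading degrees in the order [a, b, c, d, e, f] gives [1, 2, 2, 2, 1, 2]; set D = diag(1, 2, 2, 2, 1, 2) and form L = D - A. The sorted Laplacian eigenvalues are [0, 0.2679, 1, 2, 3, 3.7321]; the algebraic connectivity is the second entry, 0.2679.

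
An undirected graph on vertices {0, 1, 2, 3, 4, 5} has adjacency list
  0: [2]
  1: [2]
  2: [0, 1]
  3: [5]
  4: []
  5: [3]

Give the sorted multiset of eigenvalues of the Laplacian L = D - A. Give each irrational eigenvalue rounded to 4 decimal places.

[0, 0, 0, 1, 2, 3]

With the vertex order [0, 1, 2, 3, 4, 5], the degrees are [1, 1, 2, 1, 0, 1], giving D = diag(1, 1, 2, 1, 0, 1) and L = D - A. L is symmetric positive semidefinite, so every eigenvalue is real and nonnegative. The 3 zero eigenvalues correspond to the 3 connected components. The largest eigenvalue, 3, is at most the vertex count 6. There are 3 zeros in the spectrum, matching the 3 components.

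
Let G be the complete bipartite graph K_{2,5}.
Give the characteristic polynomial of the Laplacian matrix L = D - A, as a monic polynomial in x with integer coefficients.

The graph has 7 vertices and degree multiset [5, 5, 2, 2, 2, 2, 2]; D is the diagonal matrix of degrees and L = D - A. Computing det(xI - L) by cofactor expansion (or equivalently via sum-over-permutations) gives x^7 - 20x^6 + 155x^5 - 600x^4 + 1240x^3 - 1312x^2 + 560x. The coefficient of x^6 equals -trace(L) = -20, matching the sum of degrees. There is one zero in the spectrum, matching the 1 component.

x^7 - 20x^6 + 155x^5 - 600x^4 + 1240x^3 - 1312x^2 + 560x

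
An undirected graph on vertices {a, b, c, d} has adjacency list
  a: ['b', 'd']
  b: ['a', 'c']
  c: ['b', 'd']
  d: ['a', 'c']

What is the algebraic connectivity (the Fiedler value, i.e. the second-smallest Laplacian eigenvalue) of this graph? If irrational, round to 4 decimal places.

Reading degrees in the order [a, b, c, d] gives [2, 2, 2, 2]; set D = diag(2, 2, 2, 2) and form L = D - A. The sorted Laplacian eigenvalues are [0, 2, 2, 4]; the algebraic connectivity is the second entry, 2. The eigenvalues sum to 8, which equals trace(L) = 2|E|.

2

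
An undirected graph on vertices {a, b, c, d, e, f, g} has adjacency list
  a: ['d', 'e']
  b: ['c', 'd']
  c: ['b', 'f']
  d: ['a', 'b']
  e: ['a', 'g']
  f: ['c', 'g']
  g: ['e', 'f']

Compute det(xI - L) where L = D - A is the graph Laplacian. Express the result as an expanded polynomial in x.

Each diagonal entry of L is the vertex degree and each off-diagonal entry is -1 where an edge is present, 0 otherwise; in the order [a, b, c, d, e, f, g] the diagonal is [2, 2, 2, 2, 2, 2, 2]. L has integer entries, so p(x) = det(xI - L) has integer coefficients. Expanding the determinant yields x^7 - 14x^6 + 77x^5 - 210x^4 + 294x^3 - 196x^2 + 49x. Since p(0) = det(-L) = 0, x divides p(x). By the matrix-tree theorem the graph has (1/7) * product of the nonzero eigenvalues = 7 spanning trees. There is one zero in the spectrum, matching the 1 component.

x^7 - 14x^6 + 77x^5 - 210x^4 + 294x^3 - 196x^2 + 49x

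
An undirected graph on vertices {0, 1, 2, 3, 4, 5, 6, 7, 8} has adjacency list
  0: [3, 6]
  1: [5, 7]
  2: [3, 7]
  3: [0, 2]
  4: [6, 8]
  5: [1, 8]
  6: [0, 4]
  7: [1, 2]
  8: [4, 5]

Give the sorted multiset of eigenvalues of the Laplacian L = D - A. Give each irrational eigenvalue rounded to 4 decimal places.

[0, 0.4679, 0.4679, 1.6527, 1.6527, 3, 3, 3.8794, 3.8794]

Each diagonal entry of L is the vertex degree and each off-diagonal entry is -1 where an edge is present, 0 otherwise; in the order [0, 1, 2, 3, 4, 5, 6, 7, 8] the diagonal is [2, 2, 2, 2, 2, 2, 2, 2, 2]. L is symmetric positive semidefinite, so every eigenvalue is real and nonnegative. The single zero eigenvalue shows the graph is connected. By the matrix-tree theorem the graph has (1/9) * product of the nonzero eigenvalues = 9 spanning trees. There is one zero in the spectrum, matching the 1 component.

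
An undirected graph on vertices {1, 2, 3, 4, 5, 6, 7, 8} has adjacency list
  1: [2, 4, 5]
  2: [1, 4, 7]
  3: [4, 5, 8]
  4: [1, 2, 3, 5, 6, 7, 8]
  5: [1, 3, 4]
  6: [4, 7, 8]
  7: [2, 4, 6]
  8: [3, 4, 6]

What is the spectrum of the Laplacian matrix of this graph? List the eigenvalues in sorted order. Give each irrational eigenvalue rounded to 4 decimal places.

Reading degrees in the order [1, 2, 3, 4, 5, 6, 7, 8] gives [3, 3, 3, 7, 3, 3, 3, 3]; set D = diag(3, 3, 3, 7, 3, 3, 3, 3) and form L = D - A. Diagonalising L (or applying a numerical eigensolver to the 8x8 matrix) gives the spectrum above. The single zero eigenvalue shows the graph is connected.

[0, 1.7530, 1.7530, 3.4450, 3.4450, 4.8019, 4.8019, 8]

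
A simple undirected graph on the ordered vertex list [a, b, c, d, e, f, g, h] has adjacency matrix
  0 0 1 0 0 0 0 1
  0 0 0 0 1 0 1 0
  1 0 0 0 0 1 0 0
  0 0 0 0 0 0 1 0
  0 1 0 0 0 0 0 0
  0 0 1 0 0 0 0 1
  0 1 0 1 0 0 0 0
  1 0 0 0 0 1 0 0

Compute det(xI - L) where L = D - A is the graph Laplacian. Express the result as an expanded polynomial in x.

x^8 - 14x^7 + 78x^6 - 220x^5 + 328x^4 - 240x^3 + 64x^2

With the vertex order [a, b, c, d, e, f, g, h], the degrees are [2, 2, 2, 1, 1, 2, 2, 2], giving D = diag(2, 2, 2, 1, 1, 2, 2, 2) and L = D - A. L has integer entries, so p(x) = det(xI - L) has integer coefficients. Expanding the determinant yields x^8 - 14x^7 + 78x^6 - 220x^5 + 328x^4 - 240x^3 + 64x^2. The constant term is 0 because L is singular (the all-ones vector lies in its kernel).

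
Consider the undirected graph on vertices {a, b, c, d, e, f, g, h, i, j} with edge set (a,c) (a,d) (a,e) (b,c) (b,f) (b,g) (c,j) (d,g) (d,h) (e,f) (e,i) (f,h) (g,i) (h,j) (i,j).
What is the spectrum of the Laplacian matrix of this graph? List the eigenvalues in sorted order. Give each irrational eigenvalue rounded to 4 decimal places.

[0, 2, 2, 2, 2, 2, 5, 5, 5, 5]

Each diagonal entry of L is the vertex degree and each off-diagonal entry is -1 where an edge is present, 0 otherwise; in the order [a, b, c, d, e, f, g, h, i, j] the diagonal is [3, 3, 3, 3, 3, 3, 3, 3, 3, 3]. L is symmetric positive semidefinite, so every eigenvalue is real and nonnegative. The single zero eigenvalue shows the graph is connected. By the matrix-tree theorem the graph has (1/10) * product of the nonzero eigenvalues = 2000 spanning trees.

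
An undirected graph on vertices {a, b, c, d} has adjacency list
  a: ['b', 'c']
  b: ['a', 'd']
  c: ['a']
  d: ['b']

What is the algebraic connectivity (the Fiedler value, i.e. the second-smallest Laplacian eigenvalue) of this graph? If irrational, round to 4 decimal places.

0.5858

Reading degrees in the order [a, b, c, d] gives [2, 2, 1, 1]; set D = diag(2, 2, 1, 1) and form L = D - A. Computing the eigenvalues of L and sorting gives [0, 0.5858, 2, 3.4142]. The Fiedler value lambda_2 = 0.5858 is strictly positive, so the graph is connected. The eigenvalues sum to 6, which equals trace(L) = 2|E|.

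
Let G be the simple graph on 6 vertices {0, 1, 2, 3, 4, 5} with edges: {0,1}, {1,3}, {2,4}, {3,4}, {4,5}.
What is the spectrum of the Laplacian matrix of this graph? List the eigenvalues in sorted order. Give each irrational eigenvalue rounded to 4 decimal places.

Reading degrees in the order [0, 1, 2, 3, 4, 5] gives [1, 2, 1, 2, 3, 1]; set D = diag(1, 2, 1, 2, 3, 1) and form L = D - A. Diagonalising L (or applying a numerical eigensolver to the 6x6 matrix) gives the spectrum above. The eigenvalues sum to 10, which equals trace(L) = 2|E|.

[0, 0.3249, 1, 1.4608, 3, 4.2143]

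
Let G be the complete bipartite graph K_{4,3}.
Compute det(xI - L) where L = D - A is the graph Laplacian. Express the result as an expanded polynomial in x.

x^7 - 24x^6 + 234x^5 - 1192x^4 + 3357x^3 - 4968x^2 + 3024x

The graph has 7 vertices and degree multiset [4, 4, 4, 3, 3, 3, 3]; D is the diagonal matrix of degrees and L = D - A. Computing det(xI - L) by cofactor expansion (or equivalently via sum-over-permutations) gives x^7 - 24x^6 + 234x^5 - 1192x^4 + 3357x^3 - 4968x^2 + 3024x. The constant term is 0 because L is singular (the all-ones vector lies in its kernel). The largest eigenvalue, 7, is at most the vertex count 7.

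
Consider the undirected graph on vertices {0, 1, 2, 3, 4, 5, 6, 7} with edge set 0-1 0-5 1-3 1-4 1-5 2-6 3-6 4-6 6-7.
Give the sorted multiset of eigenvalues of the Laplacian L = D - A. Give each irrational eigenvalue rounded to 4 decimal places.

[0, 0.4384, 1, 1.4384, 2, 3, 4.5616, 5.5616]

Each diagonal entry of L is the vertex degree and each off-diagonal entry is -1 where an edge is present, 0 otherwise; in the order [0, 1, 2, 3, 4, 5, 6, 7] the diagonal is [2, 4, 1, 2, 2, 2, 4, 1]. Diagonalising L (or applying a numerical eigensolver to the 8x8 matrix) gives the spectrum above. The largest eigenvalue, 5.5616, is at most the vertex count 8. The eigenvalues sum to 18, which equals trace(L) = 2|E|.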